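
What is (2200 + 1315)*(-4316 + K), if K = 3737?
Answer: -2035185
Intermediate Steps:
(2200 + 1315)*(-4316 + K) = (2200 + 1315)*(-4316 + 3737) = 3515*(-579) = -2035185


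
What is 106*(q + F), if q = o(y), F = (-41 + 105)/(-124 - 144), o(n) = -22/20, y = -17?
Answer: -47541/335 ≈ -141.91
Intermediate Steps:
o(n) = -11/10 (o(n) = -22*1/20 = -11/10)
F = -16/67 (F = 64/(-268) = 64*(-1/268) = -16/67 ≈ -0.23881)
q = -11/10 ≈ -1.1000
106*(q + F) = 106*(-11/10 - 16/67) = 106*(-897/670) = -47541/335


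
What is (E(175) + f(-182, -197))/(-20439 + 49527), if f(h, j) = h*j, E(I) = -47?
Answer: 35807/29088 ≈ 1.2310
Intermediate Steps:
(E(175) + f(-182, -197))/(-20439 + 49527) = (-47 - 182*(-197))/(-20439 + 49527) = (-47 + 35854)/29088 = 35807*(1/29088) = 35807/29088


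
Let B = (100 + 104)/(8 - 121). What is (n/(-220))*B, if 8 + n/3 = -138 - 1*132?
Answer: -42534/6215 ≈ -6.8438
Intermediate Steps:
n = -834 (n = -24 + 3*(-138 - 1*132) = -24 + 3*(-138 - 132) = -24 + 3*(-270) = -24 - 810 = -834)
B = -204/113 (B = 204/(-113) = 204*(-1/113) = -204/113 ≈ -1.8053)
(n/(-220))*B = -834/(-220)*(-204/113) = -834*(-1/220)*(-204/113) = (417/110)*(-204/113) = -42534/6215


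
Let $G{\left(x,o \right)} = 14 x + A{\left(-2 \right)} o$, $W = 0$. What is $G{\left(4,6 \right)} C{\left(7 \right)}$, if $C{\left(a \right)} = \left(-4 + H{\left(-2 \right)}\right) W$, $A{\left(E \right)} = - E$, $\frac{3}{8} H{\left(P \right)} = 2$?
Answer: $0$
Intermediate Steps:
$H{\left(P \right)} = \frac{16}{3}$ ($H{\left(P \right)} = \frac{8}{3} \cdot 2 = \frac{16}{3}$)
$C{\left(a \right)} = 0$ ($C{\left(a \right)} = \left(-4 + \frac{16}{3}\right) 0 = \frac{4}{3} \cdot 0 = 0$)
$G{\left(x,o \right)} = 2 o + 14 x$ ($G{\left(x,o \right)} = 14 x + \left(-1\right) \left(-2\right) o = 14 x + 2 o = 2 o + 14 x$)
$G{\left(4,6 \right)} C{\left(7 \right)} = \left(2 \cdot 6 + 14 \cdot 4\right) 0 = \left(12 + 56\right) 0 = 68 \cdot 0 = 0$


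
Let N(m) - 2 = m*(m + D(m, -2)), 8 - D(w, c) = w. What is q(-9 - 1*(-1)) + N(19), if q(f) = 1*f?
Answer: 146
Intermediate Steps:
q(f) = f
D(w, c) = 8 - w
N(m) = 2 + 8*m (N(m) = 2 + m*(m + (8 - m)) = 2 + m*8 = 2 + 8*m)
q(-9 - 1*(-1)) + N(19) = (-9 - 1*(-1)) + (2 + 8*19) = (-9 + 1) + (2 + 152) = -8 + 154 = 146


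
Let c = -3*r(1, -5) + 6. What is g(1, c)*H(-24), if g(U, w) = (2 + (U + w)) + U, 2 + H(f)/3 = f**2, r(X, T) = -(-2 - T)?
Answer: 32718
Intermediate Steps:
r(X, T) = 2 + T
H(f) = -6 + 3*f**2
c = 15 (c = -3*(2 - 5) + 6 = -3*(-3) + 6 = 9 + 6 = 15)
g(U, w) = 2 + w + 2*U (g(U, w) = (2 + U + w) + U = 2 + w + 2*U)
g(1, c)*H(-24) = (2 + 15 + 2*1)*(-6 + 3*(-24)**2) = (2 + 15 + 2)*(-6 + 3*576) = 19*(-6 + 1728) = 19*1722 = 32718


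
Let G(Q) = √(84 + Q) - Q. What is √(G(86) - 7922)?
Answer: √(-8008 + √170) ≈ 89.415*I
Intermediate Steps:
√(G(86) - 7922) = √((√(84 + 86) - 1*86) - 7922) = √((√170 - 86) - 7922) = √((-86 + √170) - 7922) = √(-8008 + √170)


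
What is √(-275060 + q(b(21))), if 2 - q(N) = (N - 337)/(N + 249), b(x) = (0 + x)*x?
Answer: I*√32738796390/345 ≈ 524.46*I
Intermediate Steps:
b(x) = x² (b(x) = x*x = x²)
q(N) = 2 - (-337 + N)/(249 + N) (q(N) = 2 - (N - 337)/(N + 249) = 2 - (-337 + N)/(249 + N))
√(-275060 + q(b(21))) = √(-275060 + (835 + 21²)/(249 + 21²)) = √(-275060 + (835 + 441)/(249 + 441)) = √(-275060 + 1276/690) = √(-275060 + (1/690)*1276) = √(-275060 + 638/345) = √(-94895062/345) = I*√32738796390/345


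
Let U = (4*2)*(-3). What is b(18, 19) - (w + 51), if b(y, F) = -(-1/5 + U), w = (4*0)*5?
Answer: -134/5 ≈ -26.800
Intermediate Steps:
w = 0 (w = 0*5 = 0)
U = -24 (U = 8*(-3) = -24)
b(y, F) = 121/5 (b(y, F) = -(-1/5 - 24) = -(-1*⅕ - 24) = -(-⅕ - 24) = -1*(-121/5) = 121/5)
b(18, 19) - (w + 51) = 121/5 - (0 + 51) = 121/5 - 1*51 = 121/5 - 51 = -134/5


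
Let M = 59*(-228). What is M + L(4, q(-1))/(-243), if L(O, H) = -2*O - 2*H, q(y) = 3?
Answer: -3268822/243 ≈ -13452.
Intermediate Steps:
L(O, H) = -2*H - 2*O
M = -13452
M + L(4, q(-1))/(-243) = -13452 + (-2*3 - 2*4)/(-243) = -13452 - (-6 - 8)/243 = -13452 - 1/243*(-14) = -13452 + 14/243 = -3268822/243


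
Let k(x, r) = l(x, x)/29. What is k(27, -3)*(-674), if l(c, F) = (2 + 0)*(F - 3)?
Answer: -32352/29 ≈ -1115.6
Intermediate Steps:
l(c, F) = -6 + 2*F (l(c, F) = 2*(-3 + F) = -6 + 2*F)
k(x, r) = -6/29 + 2*x/29 (k(x, r) = (-6 + 2*x)/29 = (-6 + 2*x)*(1/29) = -6/29 + 2*x/29)
k(27, -3)*(-674) = (-6/29 + (2/29)*27)*(-674) = (-6/29 + 54/29)*(-674) = (48/29)*(-674) = -32352/29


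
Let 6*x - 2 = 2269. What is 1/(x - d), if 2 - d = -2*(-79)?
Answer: 2/1069 ≈ 0.0018709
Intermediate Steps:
d = -156 (d = 2 - (-2)*(-79) = 2 - 1*158 = 2 - 158 = -156)
x = 757/2 (x = ⅓ + (⅙)*2269 = ⅓ + 2269/6 = 757/2 ≈ 378.50)
1/(x - d) = 1/(757/2 - 1*(-156)) = 1/(757/2 + 156) = 1/(1069/2) = 2/1069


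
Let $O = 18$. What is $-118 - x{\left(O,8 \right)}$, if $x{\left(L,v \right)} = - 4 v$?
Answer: $-86$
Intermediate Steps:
$-118 - x{\left(O,8 \right)} = -118 - \left(-4\right) 8 = -118 - -32 = -118 + 32 = -86$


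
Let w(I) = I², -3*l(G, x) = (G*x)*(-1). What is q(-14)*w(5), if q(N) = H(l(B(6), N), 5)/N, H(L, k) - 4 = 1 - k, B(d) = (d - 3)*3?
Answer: 0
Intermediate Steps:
B(d) = -9 + 3*d (B(d) = (-3 + d)*3 = -9 + 3*d)
l(G, x) = G*x/3 (l(G, x) = -G*x*(-1)/3 = -(-1)*G*x/3 = G*x/3)
H(L, k) = 5 - k (H(L, k) = 4 + (1 - k) = 5 - k)
q(N) = 0 (q(N) = (5 - 1*5)/N = (5 - 5)/N = 0/N = 0)
q(-14)*w(5) = 0*5² = 0*25 = 0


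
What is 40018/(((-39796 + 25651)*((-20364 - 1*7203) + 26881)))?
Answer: 20009/4851735 ≈ 0.0041241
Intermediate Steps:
40018/(((-39796 + 25651)*((-20364 - 1*7203) + 26881))) = 40018/((-14145*((-20364 - 7203) + 26881))) = 40018/((-14145*(-27567 + 26881))) = 40018/((-14145*(-686))) = 40018/9703470 = 40018*(1/9703470) = 20009/4851735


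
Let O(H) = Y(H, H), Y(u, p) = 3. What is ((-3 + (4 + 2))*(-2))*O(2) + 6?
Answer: -12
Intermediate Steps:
O(H) = 3
((-3 + (4 + 2))*(-2))*O(2) + 6 = ((-3 + (4 + 2))*(-2))*3 + 6 = ((-3 + 6)*(-2))*3 + 6 = (3*(-2))*3 + 6 = -6*3 + 6 = -18 + 6 = -12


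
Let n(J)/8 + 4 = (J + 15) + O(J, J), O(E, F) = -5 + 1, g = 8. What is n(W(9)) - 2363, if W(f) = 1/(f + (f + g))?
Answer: -29987/13 ≈ -2306.7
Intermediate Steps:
O(E, F) = -4
W(f) = 1/(8 + 2*f) (W(f) = 1/(f + (f + 8)) = 1/(f + (8 + f)) = 1/(8 + 2*f))
n(J) = 56 + 8*J (n(J) = -32 + 8*((J + 15) - 4) = -32 + 8*((15 + J) - 4) = -32 + 8*(11 + J) = -32 + (88 + 8*J) = 56 + 8*J)
n(W(9)) - 2363 = (56 + 8*(1/(2*(4 + 9)))) - 2363 = (56 + 8*((1/2)/13)) - 2363 = (56 + 8*((1/2)*(1/13))) - 2363 = (56 + 8*(1/26)) - 2363 = (56 + 4/13) - 2363 = 732/13 - 2363 = -29987/13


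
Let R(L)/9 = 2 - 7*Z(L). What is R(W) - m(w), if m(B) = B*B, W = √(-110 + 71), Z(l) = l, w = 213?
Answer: -45351 - 63*I*√39 ≈ -45351.0 - 393.44*I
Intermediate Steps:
W = I*√39 (W = √(-39) = I*√39 ≈ 6.245*I)
R(L) = 18 - 63*L (R(L) = 9*(2 - 7*L) = 18 - 63*L)
m(B) = B²
R(W) - m(w) = (18 - 63*I*√39) - 1*213² = (18 - 63*I*√39) - 1*45369 = (18 - 63*I*√39) - 45369 = -45351 - 63*I*√39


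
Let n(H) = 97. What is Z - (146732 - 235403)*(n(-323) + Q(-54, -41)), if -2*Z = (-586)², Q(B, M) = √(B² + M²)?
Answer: 8429389 + 88671*√4597 ≈ 1.4441e+7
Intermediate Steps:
Z = -171698 (Z = -½*(-586)² = -½*343396 = -171698)
Z - (146732 - 235403)*(n(-323) + Q(-54, -41)) = -171698 - (146732 - 235403)*(97 + √((-54)² + (-41)²)) = -171698 - (-88671)*(97 + √(2916 + 1681)) = -171698 - (-88671)*(97 + √4597) = -171698 - (-8601087 - 88671*√4597) = -171698 + (8601087 + 88671*√4597) = 8429389 + 88671*√4597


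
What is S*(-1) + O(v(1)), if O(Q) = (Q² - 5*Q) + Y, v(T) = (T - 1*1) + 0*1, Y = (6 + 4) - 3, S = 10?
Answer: -3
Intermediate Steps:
Y = 7 (Y = 10 - 3 = 7)
v(T) = -1 + T (v(T) = (T - 1) + 0 = (-1 + T) + 0 = -1 + T)
O(Q) = 7 + Q² - 5*Q (O(Q) = (Q² - 5*Q) + 7 = 7 + Q² - 5*Q)
S*(-1) + O(v(1)) = 10*(-1) + (7 + (-1 + 1)² - 5*(-1 + 1)) = -10 + (7 + 0² - 5*0) = -10 + (7 + 0 + 0) = -10 + 7 = -3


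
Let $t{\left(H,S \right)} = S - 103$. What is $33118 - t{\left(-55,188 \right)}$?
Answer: $33033$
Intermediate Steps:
$t{\left(H,S \right)} = -103 + S$ ($t{\left(H,S \right)} = S + \left(-104 + 1\right) = S - 103 = -103 + S$)
$33118 - t{\left(-55,188 \right)} = 33118 - \left(-103 + 188\right) = 33118 - 85 = 33033$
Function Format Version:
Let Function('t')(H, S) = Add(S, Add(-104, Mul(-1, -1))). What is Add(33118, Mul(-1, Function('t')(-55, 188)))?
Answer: 33033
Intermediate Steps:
Function('t')(H, S) = Add(-103, S) (Function('t')(H, S) = Add(S, Add(-104, 1)) = Add(S, -103) = Add(-103, S))
Add(33118, Mul(-1, Function('t')(-55, 188))) = Add(33118, Mul(-1, Add(-103, 188))) = Add(33118, Mul(-1, 85)) = Add(33118, -85) = 33033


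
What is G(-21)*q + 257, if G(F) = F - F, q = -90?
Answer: 257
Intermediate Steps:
G(F) = 0
G(-21)*q + 257 = 0*(-90) + 257 = 0 + 257 = 257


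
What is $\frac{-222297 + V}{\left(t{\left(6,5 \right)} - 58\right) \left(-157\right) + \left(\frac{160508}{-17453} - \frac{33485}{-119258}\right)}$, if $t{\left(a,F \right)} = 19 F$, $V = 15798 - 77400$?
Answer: $\frac{590910181818726}{12109467407425} \approx 48.797$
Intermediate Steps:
$V = -61602$
$\frac{-222297 + V}{\left(t{\left(6,5 \right)} - 58\right) \left(-157\right) + \left(\frac{160508}{-17453} - \frac{33485}{-119258}\right)} = \frac{-222297 - 61602}{\left(19 \cdot 5 - 58\right) \left(-157\right) + \left(\frac{160508}{-17453} - \frac{33485}{-119258}\right)} = - \frac{283899}{\left(95 - 58\right) \left(-157\right) + \left(160508 \left(- \frac{1}{17453}\right) - - \frac{33485}{119258}\right)} = - \frac{283899}{37 \left(-157\right) + \left(- \frac{160508}{17453} + \frac{33485}{119258}\right)} = - \frac{283899}{-5809 - \frac{18557449359}{2081409874}} = - \frac{283899}{- \frac{12109467407425}{2081409874}} = \left(-283899\right) \left(- \frac{2081409874}{12109467407425}\right) = \frac{590910181818726}{12109467407425}$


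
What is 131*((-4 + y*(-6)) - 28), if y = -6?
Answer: 524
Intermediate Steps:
131*((-4 + y*(-6)) - 28) = 131*((-4 - 6*(-6)) - 28) = 131*((-4 + 36) - 28) = 131*(32 - 28) = 131*4 = 524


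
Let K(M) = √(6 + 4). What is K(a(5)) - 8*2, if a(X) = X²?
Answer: -16 + √10 ≈ -12.838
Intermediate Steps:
K(M) = √10
K(a(5)) - 8*2 = √10 - 8*2 = √10 - 16 = -16 + √10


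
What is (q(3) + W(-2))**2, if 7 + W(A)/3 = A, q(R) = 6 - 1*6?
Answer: 729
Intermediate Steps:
q(R) = 0 (q(R) = 6 - 6 = 0)
W(A) = -21 + 3*A
(q(3) + W(-2))**2 = (0 + (-21 + 3*(-2)))**2 = (0 + (-21 - 6))**2 = (0 - 27)**2 = (-27)**2 = 729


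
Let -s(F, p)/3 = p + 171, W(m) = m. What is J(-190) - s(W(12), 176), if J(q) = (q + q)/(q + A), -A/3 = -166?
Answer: 80062/77 ≈ 1039.8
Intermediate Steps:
A = 498 (A = -3*(-166) = 498)
s(F, p) = -513 - 3*p (s(F, p) = -3*(p + 171) = -3*(171 + p) = -513 - 3*p)
J(q) = 2*q/(498 + q) (J(q) = (q + q)/(q + 498) = (2*q)/(498 + q) = 2*q/(498 + q))
J(-190) - s(W(12), 176) = 2*(-190)/(498 - 190) - (-513 - 3*176) = 2*(-190)/308 - (-513 - 528) = 2*(-190)*(1/308) - 1*(-1041) = -95/77 + 1041 = 80062/77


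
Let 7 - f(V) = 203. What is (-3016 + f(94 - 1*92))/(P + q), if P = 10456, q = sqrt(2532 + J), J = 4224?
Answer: -8396168/27330295 + 1606*sqrt(1689)/27330295 ≈ -0.30480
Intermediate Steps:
f(V) = -196 (f(V) = 7 - 1*203 = 7 - 203 = -196)
q = 2*sqrt(1689) (q = sqrt(2532 + 4224) = sqrt(6756) = 2*sqrt(1689) ≈ 82.195)
(-3016 + f(94 - 1*92))/(P + q) = (-3016 - 196)/(10456 + 2*sqrt(1689)) = -3212/(10456 + 2*sqrt(1689))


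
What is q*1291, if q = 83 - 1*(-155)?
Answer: 307258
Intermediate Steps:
q = 238 (q = 83 + 155 = 238)
q*1291 = 238*1291 = 307258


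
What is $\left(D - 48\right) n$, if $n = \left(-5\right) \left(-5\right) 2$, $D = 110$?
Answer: $3100$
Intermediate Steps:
$n = 50$ ($n = 25 \cdot 2 = 50$)
$\left(D - 48\right) n = \left(110 - 48\right) 50 = 62 \cdot 50 = 3100$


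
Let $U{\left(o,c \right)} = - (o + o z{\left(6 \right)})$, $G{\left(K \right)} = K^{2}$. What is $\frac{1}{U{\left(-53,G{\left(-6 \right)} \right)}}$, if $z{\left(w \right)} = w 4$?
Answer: $\frac{1}{1325} \approx 0.00075472$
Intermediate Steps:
$z{\left(w \right)} = 4 w$
$U{\left(o,c \right)} = - 25 o$ ($U{\left(o,c \right)} = - (o + o 4 \cdot 6) = - (o + o 24) = - (o + 24 o) = - 25 o$)
$\frac{1}{U{\left(-53,G{\left(-6 \right)} \right)}} = \frac{1}{\left(-25\right) \left(-53\right)} = \frac{1}{1325}$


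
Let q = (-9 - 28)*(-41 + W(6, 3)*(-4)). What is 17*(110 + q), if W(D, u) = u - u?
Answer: 27659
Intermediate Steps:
W(D, u) = 0
q = 1517 (q = (-9 - 28)*(-41 + 0*(-4)) = -37*(-41 + 0) = -37*(-41) = 1517)
17*(110 + q) = 17*(110 + 1517) = 17*1627 = 27659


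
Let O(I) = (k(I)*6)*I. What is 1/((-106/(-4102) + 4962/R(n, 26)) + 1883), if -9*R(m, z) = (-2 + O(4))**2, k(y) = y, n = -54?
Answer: 9061318/17016899169 ≈ 0.00053249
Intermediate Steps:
O(I) = 6*I**2 (O(I) = (I*6)*I = (6*I)*I = 6*I**2)
R(m, z) = -8836/9 (R(m, z) = -(-2 + 6*4**2)**2/9 = -(-2 + 6*16)**2/9 = -(-2 + 96)**2/9 = -1/9*94**2 = -1/9*8836 = -8836/9)
1/((-106/(-4102) + 4962/R(n, 26)) + 1883) = 1/((-106/(-4102) + 4962/(-8836/9)) + 1883) = 1/((-106*(-1/4102) + 4962*(-9/8836)) + 1883) = 1/((53/2051 - 22329/4418) + 1883) = 1/(-45562625/9061318 + 1883) = 1/(17016899169/9061318) = 9061318/17016899169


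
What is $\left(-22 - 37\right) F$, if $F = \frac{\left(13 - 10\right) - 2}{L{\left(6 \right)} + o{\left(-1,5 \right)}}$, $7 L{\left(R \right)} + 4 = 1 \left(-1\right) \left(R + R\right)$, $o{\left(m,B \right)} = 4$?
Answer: $- \frac{413}{12} \approx -34.417$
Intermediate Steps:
$L{\left(R \right)} = - \frac{4}{7} - \frac{2 R}{7}$ ($L{\left(R \right)} = - \frac{4}{7} + \frac{1 \left(-1\right) \left(R + R\right)}{7} = - \frac{4}{7} + \frac{\left(-1\right) 2 R}{7} = - \frac{4}{7} + \frac{\left(-2\right) R}{7} = - \frac{4}{7} - \frac{2 R}{7}$)
$F = \frac{7}{12}$ ($F = \frac{\left(13 - 10\right) - 2}{\left(- \frac{4}{7} - \frac{12}{7}\right) + 4} = \frac{3 - 2}{\left(- \frac{4}{7} - \frac{12}{7}\right) + 4} = 1 \frac{1}{- \frac{16}{7} + 4} = 1 \frac{1}{\frac{12}{7}} = 1 \cdot \frac{7}{12} = \frac{7}{12} \approx 0.58333$)
$\left(-22 - 37\right) F = \left(-22 - 37\right) \frac{7}{12} = \left(-59\right) \frac{7}{12} = - \frac{413}{12}$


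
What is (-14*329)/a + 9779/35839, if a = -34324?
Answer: 250364415/615068918 ≈ 0.40705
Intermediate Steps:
(-14*329)/a + 9779/35839 = -14*329/(-34324) + 9779/35839 = -4606*(-1/34324) + 9779*(1/35839) = 2303/17162 + 9779/35839 = 250364415/615068918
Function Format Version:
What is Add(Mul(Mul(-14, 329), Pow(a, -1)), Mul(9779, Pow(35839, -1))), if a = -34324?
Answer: Rational(250364415, 615068918) ≈ 0.40705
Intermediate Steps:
Add(Mul(Mul(-14, 329), Pow(a, -1)), Mul(9779, Pow(35839, -1))) = Add(Mul(Mul(-14, 329), Pow(-34324, -1)), Mul(9779, Pow(35839, -1))) = Add(Mul(-4606, Rational(-1, 34324)), Mul(9779, Rational(1, 35839))) = Add(Rational(2303, 17162), Rational(9779, 35839)) = Rational(250364415, 615068918)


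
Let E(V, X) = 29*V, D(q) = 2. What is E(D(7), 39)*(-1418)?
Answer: -82244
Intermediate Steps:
E(D(7), 39)*(-1418) = (29*2)*(-1418) = 58*(-1418) = -82244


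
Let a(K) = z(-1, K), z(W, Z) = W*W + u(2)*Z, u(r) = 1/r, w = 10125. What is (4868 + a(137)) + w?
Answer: 30125/2 ≈ 15063.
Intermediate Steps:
z(W, Z) = W² + Z/2 (z(W, Z) = W*W + Z/2 = W² + Z/2)
a(K) = 1 + K/2 (a(K) = (-1)² + K/2 = 1 + K/2)
(4868 + a(137)) + w = (4868 + (1 + (½)*137)) + 10125 = (4868 + (1 + 137/2)) + 10125 = (4868 + 139/2) + 10125 = 9875/2 + 10125 = 30125/2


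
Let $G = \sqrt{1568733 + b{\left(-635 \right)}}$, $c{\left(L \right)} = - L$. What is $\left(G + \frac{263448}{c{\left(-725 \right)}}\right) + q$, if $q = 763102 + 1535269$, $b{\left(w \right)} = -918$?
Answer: $\frac{1666582423}{725} + \sqrt{1567815} \approx 2.3 \cdot 10^{6}$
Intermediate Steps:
$q = 2298371$
$G = \sqrt{1567815}$ ($G = \sqrt{1568733 - 918} = \sqrt{1567815} \approx 1252.1$)
$\left(G + \frac{263448}{c{\left(-725 \right)}}\right) + q = \left(\sqrt{1567815} + \frac{263448}{\left(-1\right) \left(-725\right)}\right) + 2298371 = \left(\sqrt{1567815} + \frac{263448}{725}\right) + 2298371 = \left(\frac{263448}{725} + \sqrt{1567815}\right) + 2298371 = \frac{1666582423}{725} + \sqrt{1567815}$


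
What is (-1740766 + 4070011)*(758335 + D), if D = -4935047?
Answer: -9728585542440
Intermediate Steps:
(-1740766 + 4070011)*(758335 + D) = (-1740766 + 4070011)*(758335 - 4935047) = 2329245*(-4176712) = -9728585542440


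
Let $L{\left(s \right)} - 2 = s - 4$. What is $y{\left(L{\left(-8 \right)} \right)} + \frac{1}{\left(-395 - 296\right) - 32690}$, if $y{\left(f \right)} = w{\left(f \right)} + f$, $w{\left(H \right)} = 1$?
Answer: $- \frac{300430}{33381} \approx -9.0$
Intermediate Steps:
$L{\left(s \right)} = -2 + s$ ($L{\left(s \right)} = 2 + \left(s - 4\right) = 2 + \left(-4 + s\right) = -2 + s$)
$y{\left(f \right)} = 1 + f$
$y{\left(L{\left(-8 \right)} \right)} + \frac{1}{\left(-395 - 296\right) - 32690} = \left(1 - 10\right) + \frac{1}{\left(-395 - 296\right) - 32690} = \left(1 - 10\right) + \frac{1}{-691 - 32690} = -9 + \frac{1}{-33381} = -9 - \frac{1}{33381} = - \frac{300430}{33381}$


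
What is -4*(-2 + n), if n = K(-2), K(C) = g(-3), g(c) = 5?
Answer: -12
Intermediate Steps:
K(C) = 5
n = 5
-4*(-2 + n) = -4*(-2 + 5) = -4*3 = -12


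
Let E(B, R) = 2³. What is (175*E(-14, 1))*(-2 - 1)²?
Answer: 12600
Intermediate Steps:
E(B, R) = 8
(175*E(-14, 1))*(-2 - 1)² = (175*8)*(-2 - 1)² = 1400*(-3)² = 1400*9 = 12600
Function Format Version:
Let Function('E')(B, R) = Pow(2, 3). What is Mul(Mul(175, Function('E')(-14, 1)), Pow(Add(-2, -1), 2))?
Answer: 12600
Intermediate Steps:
Function('E')(B, R) = 8
Mul(Mul(175, Function('E')(-14, 1)), Pow(Add(-2, -1), 2)) = Mul(Mul(175, 8), Pow(Add(-2, -1), 2)) = Mul(1400, Pow(-3, 2)) = Mul(1400, 9) = 12600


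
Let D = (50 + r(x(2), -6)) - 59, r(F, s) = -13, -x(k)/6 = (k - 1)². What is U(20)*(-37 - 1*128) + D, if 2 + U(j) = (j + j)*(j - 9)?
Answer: -72292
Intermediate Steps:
x(k) = -6*(-1 + k)² (x(k) = -6*(k - 1)² = -6*(-1 + k)²)
U(j) = -2 + 2*j*(-9 + j) (U(j) = -2 + (j + j)*(j - 9) = -2 + (2*j)*(-9 + j) = -2 + 2*j*(-9 + j))
D = -22 (D = (50 - 13) - 59 = 37 - 59 = -22)
U(20)*(-37 - 1*128) + D = (-2 - 18*20 + 2*20²)*(-37 - 1*128) - 22 = (-2 - 360 + 2*400)*(-37 - 128) - 22 = (-2 - 360 + 800)*(-165) - 22 = 438*(-165) - 22 = -72270 - 22 = -72292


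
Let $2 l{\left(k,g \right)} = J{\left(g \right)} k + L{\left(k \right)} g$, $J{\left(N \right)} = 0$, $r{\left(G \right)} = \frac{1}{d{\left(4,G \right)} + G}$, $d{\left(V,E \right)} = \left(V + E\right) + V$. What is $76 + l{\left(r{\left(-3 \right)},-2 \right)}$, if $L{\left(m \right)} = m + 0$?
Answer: $\frac{151}{2} \approx 75.5$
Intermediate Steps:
$d{\left(V,E \right)} = E + 2 V$ ($d{\left(V,E \right)} = \left(E + V\right) + V = E + 2 V$)
$L{\left(m \right)} = m$
$r{\left(G \right)} = \frac{1}{8 + 2 G}$ ($r{\left(G \right)} = \frac{1}{\left(G + 2 \cdot 4\right) + G} = \frac{1}{\left(G + 8\right) + G} = \frac{1}{\left(8 + G\right) + G} = \frac{1}{8 + 2 G}$)
$l{\left(k,g \right)} = \frac{g k}{2}$ ($l{\left(k,g \right)} = \frac{0 k + k g}{2} = \frac{0 + g k}{2} = \frac{g k}{2}$)
$76 + l{\left(r{\left(-3 \right)},-2 \right)} = 76 + \frac{1}{2} \left(-2\right) \frac{1}{2 \left(4 - 3\right)} = 76 + \frac{1}{2} \left(-2\right) \frac{1}{2 \cdot 1} = 76 + \frac{1}{2} \left(-2\right) \frac{1}{2} \cdot 1 = 76 + \frac{1}{2} \left(-2\right) \frac{1}{2} = 76 - \frac{1}{2} = \frac{151}{2}$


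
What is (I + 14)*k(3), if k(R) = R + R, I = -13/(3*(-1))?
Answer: 110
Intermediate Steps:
I = 13/3 (I = -13/(-3) = -13*(-1/3) = 13/3 ≈ 4.3333)
k(R) = 2*R
(I + 14)*k(3) = (13/3 + 14)*(2*3) = (55/3)*6 = 110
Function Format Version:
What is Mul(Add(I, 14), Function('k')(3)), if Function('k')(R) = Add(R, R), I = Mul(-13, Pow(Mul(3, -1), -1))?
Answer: 110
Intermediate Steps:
I = Rational(13, 3) (I = Mul(-13, Pow(-3, -1)) = Mul(-13, Rational(-1, 3)) = Rational(13, 3) ≈ 4.3333)
Function('k')(R) = Mul(2, R)
Mul(Add(I, 14), Function('k')(3)) = Mul(Add(Rational(13, 3), 14), Mul(2, 3)) = Mul(Rational(55, 3), 6) = 110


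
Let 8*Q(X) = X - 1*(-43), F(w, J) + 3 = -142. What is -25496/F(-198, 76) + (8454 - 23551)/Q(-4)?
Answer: -16518176/5655 ≈ -2921.0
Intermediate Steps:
F(w, J) = -145 (F(w, J) = -3 - 142 = -145)
Q(X) = 43/8 + X/8 (Q(X) = (X - 1*(-43))/8 = (X + 43)/8 = (43 + X)/8 = 43/8 + X/8)
-25496/F(-198, 76) + (8454 - 23551)/Q(-4) = -25496/(-145) + (8454 - 23551)/(43/8 + (⅛)*(-4)) = -25496*(-1/145) - 15097/(43/8 - ½) = 25496/145 - 15097/39/8 = 25496/145 - 15097*8/39 = 25496/145 - 120776/39 = -16518176/5655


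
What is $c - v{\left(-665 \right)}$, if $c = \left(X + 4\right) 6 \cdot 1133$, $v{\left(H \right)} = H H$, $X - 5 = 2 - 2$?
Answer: $-381043$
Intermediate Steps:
$X = 5$ ($X = 5 + \left(2 - 2\right) = 5 + 0 = 5$)
$v{\left(H \right)} = H^{2}$
$c = 61182$ ($c = \left(5 + 4\right) 6 \cdot 1133 = 9 \cdot 6 \cdot 1133 = 54 \cdot 1133 = 61182$)
$c - v{\left(-665 \right)} = 61182 - \left(-665\right)^{2} = 61182 - 442225 = -381043$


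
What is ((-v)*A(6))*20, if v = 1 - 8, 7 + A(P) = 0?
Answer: -980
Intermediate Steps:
A(P) = -7 (A(P) = -7 + 0 = -7)
v = -7
((-v)*A(6))*20 = (-1*(-7)*(-7))*20 = (7*(-7))*20 = -49*20 = -980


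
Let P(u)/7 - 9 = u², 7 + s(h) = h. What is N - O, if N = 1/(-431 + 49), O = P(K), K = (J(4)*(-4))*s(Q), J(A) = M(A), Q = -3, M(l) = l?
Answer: -68478467/382 ≈ -1.7926e+5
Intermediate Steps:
s(h) = -7 + h
J(A) = A
K = 160 (K = (4*(-4))*(-7 - 3) = -16*(-10) = 160)
P(u) = 63 + 7*u²
O = 179263 (O = 63 + 7*160² = 63 + 7*25600 = 63 + 179200 = 179263)
N = -1/382 (N = 1/(-382) = -1/382 ≈ -0.0026178)
N - O = -1/382 - 1*179263 = -1/382 - 179263 = -68478467/382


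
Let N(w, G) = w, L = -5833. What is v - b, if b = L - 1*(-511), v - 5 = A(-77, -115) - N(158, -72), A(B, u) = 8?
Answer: 5177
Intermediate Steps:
v = -145 (v = 5 + (8 - 1*158) = 5 + (8 - 158) = 5 - 150 = -145)
b = -5322 (b = -5833 - 1*(-511) = -5833 + 511 = -5322)
v - b = -145 - 1*(-5322) = -145 + 5322 = 5177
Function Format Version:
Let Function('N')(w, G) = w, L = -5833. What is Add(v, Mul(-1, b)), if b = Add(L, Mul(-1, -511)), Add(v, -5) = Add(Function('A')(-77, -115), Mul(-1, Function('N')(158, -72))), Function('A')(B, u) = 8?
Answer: 5177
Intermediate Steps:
v = -145 (v = Add(5, Add(8, Mul(-1, 158))) = Add(5, Add(8, -158)) = Add(5, -150) = -145)
b = -5322 (b = Add(-5833, Mul(-1, -511)) = Add(-5833, 511) = -5322)
Add(v, Mul(-1, b)) = Add(-145, Mul(-1, -5322)) = Add(-145, 5322) = 5177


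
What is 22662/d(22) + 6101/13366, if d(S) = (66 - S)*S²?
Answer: 108206797/71160584 ≈ 1.5206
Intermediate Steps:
d(S) = S²*(66 - S)
22662/d(22) + 6101/13366 = 22662/((22²*(66 - 1*22))) + 6101/13366 = 22662/((484*(66 - 22))) + 6101*(1/13366) = 22662/((484*44)) + 6101/13366 = 22662/21296 + 6101/13366 = 22662*(1/21296) + 6101/13366 = 11331/10648 + 6101/13366 = 108206797/71160584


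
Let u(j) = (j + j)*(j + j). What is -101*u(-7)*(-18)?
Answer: 356328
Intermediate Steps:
u(j) = 4*j**2 (u(j) = (2*j)*(2*j) = 4*j**2)
-101*u(-7)*(-18) = -404*(-7)**2*(-18) = -404*49*(-18) = -101*196*(-18) = -19796*(-18) = 356328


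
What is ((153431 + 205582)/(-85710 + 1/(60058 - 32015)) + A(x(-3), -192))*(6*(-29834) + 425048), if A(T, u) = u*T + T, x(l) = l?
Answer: 336385266364116552/2403565529 ≈ 1.3995e+8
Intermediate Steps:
A(T, u) = T + T*u (A(T, u) = T*u + T = T + T*u)
((153431 + 205582)/(-85710 + 1/(60058 - 32015)) + A(x(-3), -192))*(6*(-29834) + 425048) = ((153431 + 205582)/(-85710 + 1/(60058 - 32015)) - 3*(1 - 192))*(6*(-29834) + 425048) = (359013/(-85710 + 1/28043) - 3*(-191))*(-179004 + 425048) = (359013/(-85710 + 1/28043) + 573)*246044 = (359013/(-2403565529/28043) + 573)*246044 = (359013*(-28043/2403565529) + 573)*246044 = (-10067801559/2403565529 + 573)*246044 = (1367175246558/2403565529)*246044 = 336385266364116552/2403565529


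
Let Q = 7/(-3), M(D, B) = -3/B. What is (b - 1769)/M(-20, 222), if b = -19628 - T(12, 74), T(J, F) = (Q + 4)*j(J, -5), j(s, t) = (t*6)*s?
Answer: 1538978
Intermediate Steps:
Q = -7/3 (Q = 7*(-⅓) = -7/3 ≈ -2.3333)
j(s, t) = 6*s*t (j(s, t) = (6*t)*s = 6*s*t)
T(J, F) = -50*J (T(J, F) = (-7/3 + 4)*(6*J*(-5)) = 5*(-30*J)/3 = -50*J)
b = -19028 (b = -19628 - (-50)*12 = -19628 - 1*(-600) = -19628 + 600 = -19028)
(b - 1769)/M(-20, 222) = (-19028 - 1769)/((-3/222)) = -20797/((-3*1/222)) = -20797/(-1/74) = -20797*(-74) = 1538978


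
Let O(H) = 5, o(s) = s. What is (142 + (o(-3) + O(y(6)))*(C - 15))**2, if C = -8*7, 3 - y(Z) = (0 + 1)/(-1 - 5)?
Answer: 0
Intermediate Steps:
y(Z) = 19/6 (y(Z) = 3 - (0 + 1)/(-1 - 5) = 3 - 1/(-6) = 3 - (-1)/6 = 3 - 1*(-1/6) = 3 + 1/6 = 19/6)
C = -56
(142 + (o(-3) + O(y(6)))*(C - 15))**2 = (142 + (-3 + 5)*(-56 - 15))**2 = (142 + 2*(-71))**2 = (142 - 142)**2 = 0**2 = 0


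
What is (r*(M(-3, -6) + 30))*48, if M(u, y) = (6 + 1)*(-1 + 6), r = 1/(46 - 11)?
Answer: 624/7 ≈ 89.143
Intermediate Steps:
r = 1/35 ≈ 0.028571
M(u, y) = 35 (M(u, y) = 7*5 = 35)
(r*(M(-3, -6) + 30))*48 = ((35 + 30)/35)*48 = ((1/35)*65)*48 = (13/7)*48 = 624/7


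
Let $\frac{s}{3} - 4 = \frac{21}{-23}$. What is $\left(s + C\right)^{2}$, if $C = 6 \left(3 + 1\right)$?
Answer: $\frac{585225}{529} \approx 1106.3$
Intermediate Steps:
$C = 24$ ($C = 6 \cdot 4 = 24$)
$s = \frac{213}{23}$ ($s = 12 + 3 \frac{21}{-23} = 12 + 3 \cdot 21 \left(- \frac{1}{23}\right) = 12 + 3 \left(- \frac{21}{23}\right) = 12 - \frac{63}{23} = \frac{213}{23} \approx 9.2609$)
$\left(s + C\right)^{2} = \left(\frac{213}{23} + 24\right)^{2} = \left(\frac{765}{23}\right)^{2} = \frac{585225}{529}$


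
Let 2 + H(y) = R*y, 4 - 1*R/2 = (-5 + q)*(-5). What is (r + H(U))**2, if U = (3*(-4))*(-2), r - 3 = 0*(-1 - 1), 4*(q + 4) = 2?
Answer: 3411409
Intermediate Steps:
q = -7/2 (q = -4 + (1/4)*2 = -4 + 1/2 = -7/2 ≈ -3.5000)
R = -77 (R = 8 - 2*(-5 - 7/2)*(-5) = 8 - (-17)*(-5) = 8 - 2*85/2 = 8 - 85 = -77)
r = 3 (r = 3 + 0*(-1 - 1) = 3 + 0*(-2) = 3 + 0 = 3)
U = 24 (U = -12*(-2) = 24)
H(y) = -2 - 77*y
(r + H(U))**2 = (3 + (-2 - 77*24))**2 = (3 + (-2 - 1848))**2 = (3 - 1850)**2 = (-1847)**2 = 3411409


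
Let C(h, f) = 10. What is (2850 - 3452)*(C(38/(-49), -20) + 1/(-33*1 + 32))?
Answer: -5418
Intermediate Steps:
(2850 - 3452)*(C(38/(-49), -20) + 1/(-33*1 + 32)) = (2850 - 3452)*(10 + 1/(-33*1 + 32)) = -602*(10 + 1/(-33 + 32)) = -602*(10 + 1/(-1)) = -602*(10 - 1) = -602*9 = -5418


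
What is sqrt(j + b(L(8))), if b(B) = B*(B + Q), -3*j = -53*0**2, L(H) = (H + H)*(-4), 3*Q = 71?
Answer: 88*sqrt(3)/3 ≈ 50.807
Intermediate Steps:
Q = 71/3 (Q = (1/3)*71 = 71/3 ≈ 23.667)
L(H) = -8*H (L(H) = (2*H)*(-4) = -8*H)
j = 0 (j = -(-53)*0**2/3 = -(-53)*0/3 = -1/3*0 = 0)
b(B) = B*(71/3 + B) (b(B) = B*(B + 71/3) = B*(71/3 + B))
sqrt(j + b(L(8))) = sqrt(0 + (-8*8)*(71 + 3*(-8*8))/3) = sqrt(0 + (1/3)*(-64)*(71 + 3*(-64))) = sqrt(0 + (1/3)*(-64)*(71 - 192)) = sqrt(0 + (1/3)*(-64)*(-121)) = sqrt(0 + 7744/3) = sqrt(7744/3) = 88*sqrt(3)/3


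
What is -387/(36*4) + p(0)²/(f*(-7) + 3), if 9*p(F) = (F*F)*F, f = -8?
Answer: -43/16 ≈ -2.6875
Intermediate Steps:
p(F) = F³/9 (p(F) = ((F*F)*F)/9 = (F²*F)/9 = F³/9)
-387/(36*4) + p(0)²/(f*(-7) + 3) = -387/(36*4) + ((⅑)*0³)²/(-8*(-7) + 3) = -387/144 + ((⅑)*0)²/(56 + 3) = -387*1/144 + 0²/59 = -43/16 + 0*(1/59) = -43/16 + 0 = -43/16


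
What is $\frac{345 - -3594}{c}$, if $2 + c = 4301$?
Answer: $\frac{1313}{1433} \approx 0.91626$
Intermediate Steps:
$c = 4299$ ($c = -2 + 4301 = 4299$)
$\frac{345 - -3594}{c} = \frac{345 - -3594}{4299} = \left(345 + 3594\right) \frac{1}{4299} = 3939 \cdot \frac{1}{4299} = \frac{1313}{1433}$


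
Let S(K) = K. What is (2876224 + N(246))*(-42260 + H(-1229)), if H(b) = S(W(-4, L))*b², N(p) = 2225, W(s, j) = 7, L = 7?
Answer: 30312448447323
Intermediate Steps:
H(b) = 7*b²
(2876224 + N(246))*(-42260 + H(-1229)) = (2876224 + 2225)*(-42260 + 7*(-1229)²) = 2878449*(-42260 + 7*1510441) = 2878449*(-42260 + 10573087) = 2878449*10530827 = 30312448447323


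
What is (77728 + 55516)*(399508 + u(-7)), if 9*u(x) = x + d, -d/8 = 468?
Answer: 478588597324/9 ≈ 5.3177e+10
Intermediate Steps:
d = -3744 (d = -8*468 = -3744)
u(x) = -416 + x/9 (u(x) = (x - 3744)/9 = (-3744 + x)/9 = -416 + x/9)
(77728 + 55516)*(399508 + u(-7)) = (77728 + 55516)*(399508 + (-416 + (⅑)*(-7))) = 133244*(399508 + (-416 - 7/9)) = 133244*(399508 - 3751/9) = 133244*(3591821/9) = 478588597324/9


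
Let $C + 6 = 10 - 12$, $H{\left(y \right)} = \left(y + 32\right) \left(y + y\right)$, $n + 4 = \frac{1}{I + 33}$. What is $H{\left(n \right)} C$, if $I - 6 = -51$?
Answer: $\frac{16415}{9} \approx 1823.9$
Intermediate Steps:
$I = -45$ ($I = 6 - 51 = -45$)
$n = - \frac{49}{12}$ ($n = -4 + \frac{1}{-45 + 33} = -4 + \frac{1}{-12} = -4 - \frac{1}{12} = - \frac{49}{12} \approx -4.0833$)
$H{\left(y \right)} = 2 y \left(32 + y\right)$ ($H{\left(y \right)} = \left(32 + y\right) 2 y = 2 y \left(32 + y\right)$)
$C = -8$ ($C = -6 + \left(10 - 12\right) = -6 - 2 = -8$)
$H{\left(n \right)} C = 2 \left(- \frac{49}{12}\right) \left(32 - \frac{49}{12}\right) \left(-8\right) = 2 \left(- \frac{49}{12}\right) \frac{335}{12} \left(-8\right) = \left(- \frac{16415}{72}\right) \left(-8\right) = \frac{16415}{9}$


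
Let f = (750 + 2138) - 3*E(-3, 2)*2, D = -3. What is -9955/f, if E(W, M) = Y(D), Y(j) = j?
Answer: -9955/2906 ≈ -3.4257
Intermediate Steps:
E(W, M) = -3
f = 2906 (f = (750 + 2138) - 3*(-3)*2 = 2888 + 9*2 = 2888 + 18 = 2906)
-9955/f = -9955/2906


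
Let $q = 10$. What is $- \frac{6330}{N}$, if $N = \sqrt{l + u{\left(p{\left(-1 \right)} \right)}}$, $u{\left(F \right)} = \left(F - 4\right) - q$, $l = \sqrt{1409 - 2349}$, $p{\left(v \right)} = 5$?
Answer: $- \frac{6330}{\sqrt{-9 + 2 i \sqrt{235}}} \approx -671.11 + 896.44 i$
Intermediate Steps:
$l = 2 i \sqrt{235}$ ($l = \sqrt{-940} = 2 i \sqrt{235} \approx 30.659 i$)
$u{\left(F \right)} = -14 + F$ ($u{\left(F \right)} = \left(F - 4\right) - 10 = \left(-4 + F\right) - 10 = -14 + F$)
$N = \sqrt{-9 + 2 i \sqrt{235}}$ ($N = \sqrt{2 i \sqrt{235} + \left(-14 + 5\right)} = \sqrt{2 i \sqrt{235} - 9} = \sqrt{-9 + 2 i \sqrt{235}} \approx 3.3877 + 4.5251 i$)
$- \frac{6330}{N} = - \frac{6330}{\sqrt{-9 + 2 i \sqrt{235}}}$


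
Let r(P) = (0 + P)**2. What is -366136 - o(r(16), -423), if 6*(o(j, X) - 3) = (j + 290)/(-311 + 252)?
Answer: -21602110/59 ≈ -3.6614e+5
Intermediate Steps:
r(P) = P**2
o(j, X) = 386/177 - j/354 (o(j, X) = 3 + ((j + 290)/(-311 + 252))/6 = 3 + ((290 + j)/(-59))/6 = 3 + ((290 + j)*(-1/59))/6 = 3 + (-290/59 - j/59)/6 = 3 + (-145/177 - j/354) = 386/177 - j/354)
-366136 - o(r(16), -423) = -366136 - (386/177 - 1/354*16**2) = -366136 - (386/177 - 1/354*256) = -366136 - (386/177 - 128/177) = -366136 - 1*86/59 = -366136 - 86/59 = -21602110/59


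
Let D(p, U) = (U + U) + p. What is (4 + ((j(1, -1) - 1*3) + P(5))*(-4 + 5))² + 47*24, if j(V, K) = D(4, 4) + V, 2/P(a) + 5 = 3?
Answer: 1297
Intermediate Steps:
P(a) = -1 (P(a) = 2/(-5 + 3) = 2/(-2) = 2*(-½) = -1)
D(p, U) = p + 2*U (D(p, U) = 2*U + p = p + 2*U)
j(V, K) = 12 + V (j(V, K) = (4 + 2*4) + V = (4 + 8) + V = 12 + V)
(4 + ((j(1, -1) - 1*3) + P(5))*(-4 + 5))² + 47*24 = (4 + (((12 + 1) - 1*3) - 1)*(-4 + 5))² + 47*24 = (4 + ((13 - 3) - 1)*1)² + 1128 = (4 + (10 - 1)*1)² + 1128 = (4 + 9*1)² + 1128 = (4 + 9)² + 1128 = 13² + 1128 = 169 + 1128 = 1297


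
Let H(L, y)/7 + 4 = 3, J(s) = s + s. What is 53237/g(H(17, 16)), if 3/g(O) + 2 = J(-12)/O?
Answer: 532370/21 ≈ 25351.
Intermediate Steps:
J(s) = 2*s
H(L, y) = -7 (H(L, y) = -28 + 7*3 = -28 + 21 = -7)
g(O) = 3/(-2 - 24/O) (g(O) = 3/(-2 + (2*(-12))/O) = 3/(-2 - 24/O))
53237/g(H(17, 16)) = 53237/((-3*(-7)/(24 + 2*(-7)))) = 53237/((-3*(-7)/(24 - 14))) = 53237/((-3*(-7)/10)) = 53237/((-3*(-7)*⅒)) = 53237/(21/10) = 53237*(10/21) = 532370/21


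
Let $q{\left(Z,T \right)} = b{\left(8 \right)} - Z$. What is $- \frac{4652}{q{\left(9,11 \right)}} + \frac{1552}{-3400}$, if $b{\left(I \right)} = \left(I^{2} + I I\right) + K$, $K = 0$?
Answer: $- \frac{117658}{2975} \approx -39.549$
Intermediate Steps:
$b{\left(I \right)} = 2 I^{2}$ ($b{\left(I \right)} = \left(I^{2} + I I\right) + 0 = \left(I^{2} + I^{2}\right) + 0 = 2 I^{2} + 0 = 2 I^{2}$)
$q{\left(Z,T \right)} = 128 - Z$ ($q{\left(Z,T \right)} = 2 \cdot 8^{2} - Z = 2 \cdot 64 - Z = 128 - Z$)
$- \frac{4652}{q{\left(9,11 \right)}} + \frac{1552}{-3400} = - \frac{4652}{128 - 9} + \frac{1552}{-3400} = - \frac{4652}{128 - 9} + 1552 \left(- \frac{1}{3400}\right) = - \frac{4652}{119} - \frac{194}{425} = - \frac{117658}{2975}$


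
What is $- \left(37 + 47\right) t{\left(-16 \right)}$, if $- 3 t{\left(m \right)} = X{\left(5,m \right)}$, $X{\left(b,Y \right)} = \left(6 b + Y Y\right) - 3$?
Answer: $7924$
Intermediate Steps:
$X{\left(b,Y \right)} = -3 + Y^{2} + 6 b$ ($X{\left(b,Y \right)} = \left(6 b + Y^{2}\right) - 3 = \left(Y^{2} + 6 b\right) - 3 = -3 + Y^{2} + 6 b$)
$t{\left(m \right)} = -9 - \frac{m^{2}}{3}$ ($t{\left(m \right)} = - \frac{-3 + m^{2} + 6 \cdot 5}{3} = - \frac{-3 + m^{2} + 30}{3} = - \frac{27 + m^{2}}{3} = -9 - \frac{m^{2}}{3}$)
$- \left(37 + 47\right) t{\left(-16 \right)} = - \left(37 + 47\right) \left(-9 - \frac{\left(-16\right)^{2}}{3}\right) = - 84 \left(-9 - \frac{256}{3}\right) = - \frac{84 \left(-283\right)}{3} = \left(-1\right) \left(-7924\right) = 7924$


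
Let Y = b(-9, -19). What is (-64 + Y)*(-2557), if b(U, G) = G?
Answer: 212231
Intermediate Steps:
Y = -19
(-64 + Y)*(-2557) = (-64 - 19)*(-2557) = -83*(-2557) = 212231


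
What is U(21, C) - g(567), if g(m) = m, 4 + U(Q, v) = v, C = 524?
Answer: -47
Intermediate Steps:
U(Q, v) = -4 + v
U(21, C) - g(567) = (-4 + 524) - 1*567 = 520 - 567 = -47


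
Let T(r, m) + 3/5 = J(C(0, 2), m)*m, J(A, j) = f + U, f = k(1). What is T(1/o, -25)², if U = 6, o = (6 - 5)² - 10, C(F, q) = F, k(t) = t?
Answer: 770884/25 ≈ 30835.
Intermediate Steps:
f = 1
o = -9 (o = 1² - 10 = 1 - 10 = -9)
J(A, j) = 7 (J(A, j) = 1 + 6 = 7)
T(r, m) = -⅗ + 7*m
T(1/o, -25)² = (-⅗ + 7*(-25))² = (-⅗ - 175)² = (-878/5)² = 770884/25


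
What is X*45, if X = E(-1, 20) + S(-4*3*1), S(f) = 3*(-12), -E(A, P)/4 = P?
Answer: -5220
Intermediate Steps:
E(A, P) = -4*P
S(f) = -36
X = -116 (X = -4*20 - 36 = -80 - 36 = -116)
X*45 = -116*45 = -5220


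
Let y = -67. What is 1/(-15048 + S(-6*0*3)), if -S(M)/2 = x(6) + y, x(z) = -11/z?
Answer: -3/44731 ≈ -6.7068e-5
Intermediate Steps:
S(M) = 413/3 (S(M) = -2*(-11/6 - 67) = -2*(-413/6) = 413/3)
1/(-15048 + S(-6*0*3)) = 1/(-15048 + 413/3) = 1/(-44731/3) = -3/44731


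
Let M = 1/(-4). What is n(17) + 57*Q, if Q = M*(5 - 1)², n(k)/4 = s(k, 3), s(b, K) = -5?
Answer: -248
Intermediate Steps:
n(k) = -20 (n(k) = 4*(-5) = -20)
M = -¼ ≈ -0.25000
Q = -4 (Q = -(5 - 1)²/4 = -¼*4² = -¼*16 = -4)
n(17) + 57*Q = -20 + 57*(-4) = -20 - 228 = -248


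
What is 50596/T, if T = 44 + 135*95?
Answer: 50596/12869 ≈ 3.9316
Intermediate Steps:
T = 12869 (T = 44 + 12825 = 12869)
50596/T = 50596/12869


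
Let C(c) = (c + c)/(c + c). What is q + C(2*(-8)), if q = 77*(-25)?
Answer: -1924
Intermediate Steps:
q = -1925
C(c) = 1 (C(c) = (2*c)/((2*c)) = (2*c)*(1/(2*c)) = 1)
q + C(2*(-8)) = -1925 + 1 = -1924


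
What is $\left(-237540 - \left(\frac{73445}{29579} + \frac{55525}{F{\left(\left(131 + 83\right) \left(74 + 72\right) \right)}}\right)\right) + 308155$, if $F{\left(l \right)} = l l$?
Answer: $\frac{2038911791621441065}{28874651127344} \approx 70613.0$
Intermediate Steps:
$F{\left(l \right)} = l^{2}$
$\left(-237540 - \left(\frac{73445}{29579} + \frac{55525}{F{\left(\left(131 + 83\right) \left(74 + 72\right) \right)}}\right)\right) + 308155 = \left(-237540 - \left(\frac{73445}{29579} + 55525 \frac{1}{\left(74 + 72\right)^{2} \left(131 + 83\right)^{2}}\right)\right) + 308155 = \left(-237540 - \left(\frac{73445}{29579} + \frac{55525}{\left(214 \cdot 146\right)^{2}}\right)\right) + 308155 = \left(-237540 - \left(\frac{73445}{29579} + \frac{55525}{31244^{2}}\right)\right) + 308155 = \left(-237540 - \left(\frac{73445}{29579} + \frac{55525}{976187536}\right)\right) + 308155 = \left(-237540 - \frac{71697735955495}{28874651127344}\right) + 308155 = - \frac{6858956326525249255}{28874651127344} + 308155 = \frac{2038911791621441065}{28874651127344}$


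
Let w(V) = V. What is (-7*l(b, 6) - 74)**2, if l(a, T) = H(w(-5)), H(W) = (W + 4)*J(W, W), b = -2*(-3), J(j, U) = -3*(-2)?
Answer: 1024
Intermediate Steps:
J(j, U) = 6
b = 6
H(W) = 24 + 6*W (H(W) = (W + 4)*6 = (4 + W)*6 = 24 + 6*W)
l(a, T) = -6 (l(a, T) = 24 + 6*(-5) = 24 - 30 = -6)
(-7*l(b, 6) - 74)**2 = (-7*(-6) - 74)**2 = (42 - 74)**2 = (-32)**2 = 1024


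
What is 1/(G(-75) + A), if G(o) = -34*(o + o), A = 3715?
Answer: 1/8815 ≈ 0.00011344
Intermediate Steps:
G(o) = -68*o
1/(G(-75) + A) = 1/(-68*(-75) + 3715) = 1/(5100 + 3715) = 1/8815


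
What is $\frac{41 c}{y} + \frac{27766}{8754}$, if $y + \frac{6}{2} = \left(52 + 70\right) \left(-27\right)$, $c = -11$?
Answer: $\frac{5305142}{1603441} \approx 3.3086$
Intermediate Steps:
$y = -3297$ ($y = -3 + \left(52 + 70\right) \left(-27\right) = -3 + 122 \left(-27\right) = -3 - 3294 = -3297$)
$\frac{41 c}{y} + \frac{27766}{8754} = \frac{41 \left(-11\right)}{-3297} + \frac{27766}{8754} = \left(-451\right) \left(- \frac{1}{3297}\right) + 27766 \cdot \frac{1}{8754} = \frac{451}{3297} + \frac{13883}{4377} = \frac{5305142}{1603441}$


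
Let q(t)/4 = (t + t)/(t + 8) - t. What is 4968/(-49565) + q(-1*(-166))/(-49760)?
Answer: -2030077/23323134 ≈ -0.087041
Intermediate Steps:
q(t) = -4*t + 8*t/(8 + t) (q(t) = 4*((t + t)/(t + 8) - t) = 4*((2*t)/(8 + t) - t) = 4*(2*t/(8 + t) - t) = 4*(-t + 2*t/(8 + t)) = -4*t + 8*t/(8 + t))
4968/(-49565) + q(-1*(-166))/(-49760) = 4968/(-49565) - 4*(-1*(-166))*(6 - 1*(-166))/(8 - 1*(-166))/(-49760) = 4968*(-1/49565) - 4*166*(6 + 166)/(8 + 166)*(-1/49760) = -216/2155 - 4*166*172/174*(-1/49760) = -216/2155 - 4*166*1/174*172*(-1/49760) = -216/2155 - 57104/87*(-1/49760) = -216/2155 + 3569/270570 = -2030077/23323134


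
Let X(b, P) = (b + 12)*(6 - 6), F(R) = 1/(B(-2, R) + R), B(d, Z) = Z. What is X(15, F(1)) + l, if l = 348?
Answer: 348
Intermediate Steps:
F(R) = 1/(2*R) (F(R) = 1/(R + R) = 1/(2*R))
X(b, P) = 0 (X(b, P) = (12 + b)*0 = 0)
X(15, F(1)) + l = 0 + 348 = 348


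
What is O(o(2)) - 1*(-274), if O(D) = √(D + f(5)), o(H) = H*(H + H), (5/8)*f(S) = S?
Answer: 278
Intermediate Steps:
f(S) = 8*S/5
o(H) = 2*H² (o(H) = H*(2*H) = 2*H²)
O(D) = √(8 + D) (O(D) = √(D + (8/5)*5) = √(D + 8) = √(8 + D))
O(o(2)) - 1*(-274) = √(8 + 2*2²) - 1*(-274) = √(8 + 2*4) + 274 = √(8 + 8) + 274 = √16 + 274 = 4 + 274 = 278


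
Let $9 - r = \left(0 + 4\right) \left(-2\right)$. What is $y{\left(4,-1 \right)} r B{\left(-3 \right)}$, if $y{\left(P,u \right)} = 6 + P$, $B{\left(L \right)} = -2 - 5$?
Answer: $-1190$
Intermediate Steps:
$B{\left(L \right)} = -7$
$r = 17$ ($r = 9 - \left(0 + 4\right) \left(-2\right) = 9 - 4 \left(-2\right) = 9 - -8 = 9 + 8 = 17$)
$y{\left(4,-1 \right)} r B{\left(-3 \right)} = \left(6 + 4\right) 17 \left(-7\right) = 10 \cdot 17 \left(-7\right) = 170 \left(-7\right) = -1190$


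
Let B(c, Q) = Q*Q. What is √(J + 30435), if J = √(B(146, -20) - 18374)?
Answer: √(30435 + I*√17974) ≈ 174.46 + 0.3842*I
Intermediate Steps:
B(c, Q) = Q²
J = I*√17974 (J = √((-20)² - 18374) = √(400 - 18374) = √(-17974) = I*√17974 ≈ 134.07*I)
√(J + 30435) = √(I*√17974 + 30435) = √(30435 + I*√17974)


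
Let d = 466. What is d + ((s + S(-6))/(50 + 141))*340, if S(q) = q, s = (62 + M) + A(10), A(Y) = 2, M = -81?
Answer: 81186/191 ≈ 425.06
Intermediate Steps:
s = -17 (s = (62 - 81) + 2 = -19 + 2 = -17)
d + ((s + S(-6))/(50 + 141))*340 = 466 + ((-17 - 6)/(50 + 141))*340 = 466 - 23/191*340 = 466 - 7820/191 = 81186/191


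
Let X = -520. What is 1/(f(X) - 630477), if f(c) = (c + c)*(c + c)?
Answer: 1/451123 ≈ 2.2167e-6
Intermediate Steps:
f(c) = 4*c² (f(c) = (2*c)*(2*c) = 4*c²)
1/(f(X) - 630477) = 1/(4*(-520)² - 630477) = 1/(4*270400 - 630477) = 1/(1081600 - 630477) = 1/451123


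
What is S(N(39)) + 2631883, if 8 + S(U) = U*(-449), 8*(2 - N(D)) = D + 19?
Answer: 10536929/4 ≈ 2.6342e+6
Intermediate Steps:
N(D) = -3/8 - D/8 (N(D) = 2 - (D + 19)/8 = 2 - (19 + D)/8 = 2 + (-19/8 - D/8) = -3/8 - D/8)
S(U) = -8 - 449*U (S(U) = -8 + U*(-449) = -8 - 449*U)
S(N(39)) + 2631883 = (-8 - 449*(-3/8 - ⅛*39)) + 2631883 = (-8 - 449*(-3/8 - 39/8)) + 2631883 = (-8 - 449*(-21/4)) + 2631883 = (-8 + 9429/4) + 2631883 = 9397/4 + 2631883 = 10536929/4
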